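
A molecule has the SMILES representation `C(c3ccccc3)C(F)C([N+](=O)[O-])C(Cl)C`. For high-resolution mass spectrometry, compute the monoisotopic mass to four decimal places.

245.0619

Atom tally by fragment:
  C6H5CH2 → C:7 H:7
  CH(F) → C:1 H:1 F:1
  CH(NO2) → C:1 H:1 N:1 O:2
  CH(Cl) → C:1 H:1 Cl:1
  CH3 → C:1 H:3
Element totals:
  C: 11
  H: 13
  Cl: 1
  F: 1
  N: 1
  O: 2
Molecular formula: C11H13ClFNO2.
  M = 11(12.0) + 13(1.007825) + 34.968853 + 18.998403 + 14.003074 + 2(15.994915)
    = 132.000000 + 13.101725 + 34.968853 + 18.998403 + 14.003074 + 31.989830 = 245.061885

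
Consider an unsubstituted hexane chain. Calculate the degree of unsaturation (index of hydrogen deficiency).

Atom tally by fragment:
  CH3 → C:1 H:3
  CH2 → C:1 H:2
  CH2 → C:1 H:2
  CH2 → C:1 H:2
  CH2 → C:1 H:2
  CH3 → C:1 H:3
Element totals:
  C: 6
  H: 14
Molecular formula: C6H14.
DoU = (2C + 2 + N − H − X) / 2 = (2·6 + 2 + 0 − 14 − 0) / 2 = 0.

0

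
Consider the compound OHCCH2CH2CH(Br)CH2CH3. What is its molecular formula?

Atom tally by fragment:
  OHCCH2 → C:2 H:3 O:1
  CH2 → C:1 H:2
  CH(Br) → C:1 H:1 Br:1
  CH2 → C:1 H:2
  CH3 → C:1 H:3
Element totals:
  C: 6
  H: 11
  Br: 1
  O: 1

C6H11BrO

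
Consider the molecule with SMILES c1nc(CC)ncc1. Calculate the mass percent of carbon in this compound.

Atom tally by fragment:
  pyrimidine ring core → C:4 H:4 N:2
  (− 1 ring H displaced by substituents)
  + C2H5 → C:2 H:5
Element totals:
  C: 6
  H: 8
  N: 2
Molecular formula: C6H8N2.
Molar mass = 108.144 g/mol.
Mass from C: 6 × 12.011 = 72.066 g/mol.
%C = 72.066 / 108.144 × 100 = 66.64%.

66.64%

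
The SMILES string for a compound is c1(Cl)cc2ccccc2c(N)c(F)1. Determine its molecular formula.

Atom tally by fragment:
  naphthalene ring system core → C:10 H:8
  (− 3 ring H displaced by substituents)
  + Cl → Cl:1
  + NH2 → N:1 H:2
  + F → F:1
Element totals:
  C: 10
  H: 7
  Cl: 1
  F: 1
  N: 1

C10H7ClFN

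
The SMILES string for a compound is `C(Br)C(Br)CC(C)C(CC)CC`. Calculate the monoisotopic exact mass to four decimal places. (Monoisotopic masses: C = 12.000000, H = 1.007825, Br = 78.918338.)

Atom tally by fragment:
  BrCH2 → C:1 H:2 Br:1
  CH(Br) → C:1 H:1 Br:1
  CH2 → C:1 H:2
  CH(CH3) → C:2 H:4
  CH(C2H5) → C:3 H:6
  CH2 → C:1 H:2
  CH3 → C:1 H:3
Element totals:
  C: 10
  H: 20
  Br: 2
Molecular formula: C10H20Br2.
  M = 10(12.0) + 20(1.007825) + 2(78.918338)
    = 120.000000 + 20.156500 + 157.836676 = 297.993176

297.9932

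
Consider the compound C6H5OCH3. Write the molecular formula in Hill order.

C7H8O

Element totals:
  C: 7
  H: 8
  O: 1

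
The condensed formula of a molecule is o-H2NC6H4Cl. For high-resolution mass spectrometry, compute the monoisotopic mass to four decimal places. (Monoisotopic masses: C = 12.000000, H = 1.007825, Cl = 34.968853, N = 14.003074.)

127.0189

Element totals:
  C: 6
  H: 6
  Cl: 1
  N: 1
Molecular formula: C6H6ClN.
  M = 6(12.0) + 6(1.007825) + 34.968853 + 14.003074
    = 72.000000 + 6.046950 + 34.968853 + 14.003074 = 127.018877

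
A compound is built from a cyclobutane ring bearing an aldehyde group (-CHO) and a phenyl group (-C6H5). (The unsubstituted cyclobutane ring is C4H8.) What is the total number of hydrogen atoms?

12

Atom tally by fragment:
  cyclobutane ring core → C:4 H:8
  (− 2 ring H displaced by substituents)
  + CHO → C:1 H:1 O:1
  + C6H5 → C:6 H:5
Element totals:
  C: 11
  H: 12
  O: 1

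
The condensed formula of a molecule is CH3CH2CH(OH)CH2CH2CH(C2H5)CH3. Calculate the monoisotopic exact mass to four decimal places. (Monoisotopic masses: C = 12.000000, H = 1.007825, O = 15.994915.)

Atom tally by fragment:
  CH3 → C:1 H:3
  CH2 → C:1 H:2
  CH(OH) → C:1 H:2 O:1
  CH2 → C:1 H:2
  CH2 → C:1 H:2
  CH(C2H5) → C:3 H:6
  CH3 → C:1 H:3
Element totals:
  C: 9
  H: 20
  O: 1
Molecular formula: C9H20O.
  M = 9(12.0) + 20(1.007825) + 15.994915
    = 108.000000 + 20.156500 + 15.994915 = 144.151415

144.1514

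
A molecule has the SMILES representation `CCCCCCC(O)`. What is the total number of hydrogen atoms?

Atom tally by fragment:
  CH3 → C:1 H:3
  CH2 → C:1 H:2
  CH2 → C:1 H:2
  CH2 → C:1 H:2
  CH2 → C:1 H:2
  CH2 → C:1 H:2
  CH2OH → C:1 H:3 O:1
Element totals:
  C: 7
  H: 16
  O: 1

16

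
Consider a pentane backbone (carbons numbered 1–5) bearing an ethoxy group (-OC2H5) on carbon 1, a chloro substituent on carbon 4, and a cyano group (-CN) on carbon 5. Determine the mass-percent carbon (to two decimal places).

54.70%

Atom tally by fragment:
  C2H5OCH2 → C:3 H:7 O:1
  CH2 → C:1 H:2
  CH2 → C:1 H:2
  CH(Cl) → C:1 H:1 Cl:1
  CH2CN → C:2 H:2 N:1
Element totals:
  C: 8
  H: 14
  Cl: 1
  N: 1
  O: 1
Molecular formula: C8H14ClNO.
Molar mass = 175.656 g/mol.
Mass from C: 8 × 12.011 = 96.088 g/mol.
%C = 96.088 / 175.656 × 100 = 54.70%.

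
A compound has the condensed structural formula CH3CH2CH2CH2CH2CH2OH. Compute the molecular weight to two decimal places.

Atom tally by fragment:
  CH3 → C:1 H:3
  CH2 → C:1 H:2
  CH2 → C:1 H:2
  CH2 → C:1 H:2
  CH2 → C:1 H:2
  CH2OH → C:1 H:3 O:1
Element totals:
  C: 6
  H: 14
  O: 1
Molecular formula: C6H14O.
  M = 6(12.011) + 14(1.008) + 15.999
    = 72.066 + 14.112 + 15.999 = 102.177

102.18 g/mol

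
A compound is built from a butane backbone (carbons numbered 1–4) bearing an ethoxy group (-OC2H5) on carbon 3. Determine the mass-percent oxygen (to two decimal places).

15.66%

Atom tally by fragment:
  CH3 → C:1 H:3
  CH2 → C:1 H:2
  CH(OC2H5) → C:3 H:6 O:1
  CH3 → C:1 H:3
Element totals:
  C: 6
  H: 14
  O: 1
Molecular formula: C6H14O.
Molar mass = 102.177 g/mol.
Mass from O: 1 × 15.999 = 15.999 g/mol.
%O = 15.999 / 102.177 × 100 = 15.66%.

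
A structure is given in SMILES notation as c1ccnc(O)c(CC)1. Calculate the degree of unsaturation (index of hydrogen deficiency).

4

Atom tally by fragment:
  pyridine ring core → C:5 H:5 N:1
  (− 2 ring H displaced by substituents)
  + OH → O:1 H:1
  + C2H5 → C:2 H:5
Element totals:
  C: 7
  H: 9
  N: 1
  O: 1
Molecular formula: C7H9NO.
DoU = (2C + 2 + N − H − X) / 2 = (2·7 + 2 + 1 − 9 − 0) / 2 = 4.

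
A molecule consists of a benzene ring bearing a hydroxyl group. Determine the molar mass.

94.11 g/mol

Atom tally by fragment:
  benzene ring core → C:6 H:6
  (− 1 ring H displaced by substituents)
  + OH → O:1 H:1
Element totals:
  C: 6
  H: 6
  O: 1
Molecular formula: C6H6O.
  M = 6(12.011) + 6(1.008) + 15.999
    = 72.066 + 6.048 + 15.999 = 94.113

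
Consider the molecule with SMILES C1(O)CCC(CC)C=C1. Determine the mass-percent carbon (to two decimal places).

76.14%

Atom tally by fragment:
  cyclohexene ring core → C:6 H:10
  (− 2 ring H displaced by substituents)
  + OH → O:1 H:1
  + C2H5 → C:2 H:5
Element totals:
  C: 8
  H: 14
  O: 1
Molecular formula: C8H14O.
Molar mass = 126.199 g/mol.
Mass from C: 8 × 12.011 = 96.088 g/mol.
%C = 96.088 / 126.199 × 100 = 76.14%.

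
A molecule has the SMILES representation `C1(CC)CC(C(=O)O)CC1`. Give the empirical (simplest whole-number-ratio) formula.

Atom tally by fragment:
  cyclopentane ring core → C:5 H:10
  (− 2 ring H displaced by substituents)
  + C2H5 → C:2 H:5
  + COOH → C:1 H:1 O:2
Element totals:
  C: 8
  H: 14
  O: 2
Molecular formula: C8H14O2.
gcd of subscripts = 2; dividing each by 2:
  C: 8/2 = 4
  H: 14/2 = 7
  O: 2/2 = 1

C4H7O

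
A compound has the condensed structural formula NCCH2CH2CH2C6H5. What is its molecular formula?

C10H11N

Atom tally by fragment:
  NCCH2 → C:2 H:2 N:1
  CH2 → C:1 H:2
  CH2C6H5 → C:7 H:7
Element totals:
  C: 10
  H: 11
  N: 1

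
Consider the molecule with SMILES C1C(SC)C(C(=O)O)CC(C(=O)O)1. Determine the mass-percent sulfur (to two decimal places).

Atom tally by fragment:
  cyclopentane ring core → C:5 H:10
  (− 3 ring H displaced by substituents)
  + SCH3 → C:1 H:3 S:1
  + COOH → C:1 H:1 O:2
  + COOH → C:1 H:1 O:2
Element totals:
  C: 8
  H: 12
  O: 4
  S: 1
Molecular formula: C8H12O4S.
Molar mass = 204.240 g/mol.
Mass from S: 1 × 32.06 = 32.060 g/mol.
%S = 32.060 / 204.240 × 100 = 15.70%.

15.70%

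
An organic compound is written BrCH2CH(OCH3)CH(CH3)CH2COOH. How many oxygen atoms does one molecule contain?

3

Element totals:
  C: 7
  H: 13
  Br: 1
  O: 3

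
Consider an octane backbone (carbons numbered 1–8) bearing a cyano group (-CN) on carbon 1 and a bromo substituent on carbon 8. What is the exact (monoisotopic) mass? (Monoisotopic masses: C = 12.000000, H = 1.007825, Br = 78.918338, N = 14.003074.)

217.0466

Atom tally by fragment:
  NCCH2 → C:2 H:2 N:1
  CH2 → C:1 H:2
  CH2 → C:1 H:2
  CH2 → C:1 H:2
  CH2 → C:1 H:2
  CH2 → C:1 H:2
  CH2 → C:1 H:2
  CH2Br → C:1 H:2 Br:1
Element totals:
  C: 9
  H: 16
  Br: 1
  N: 1
Molecular formula: C9H16BrN.
  M = 9(12.0) + 16(1.007825) + 78.918338 + 14.003074
    = 108.000000 + 16.125200 + 78.918338 + 14.003074 = 217.046612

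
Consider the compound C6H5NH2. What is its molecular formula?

C6H7N

Atom tally by fragment:
  benzene ring core → C:6 H:6
  (− 1 ring H displaced by substituents)
  + NH2 → N:1 H:2
Element totals:
  C: 6
  H: 7
  N: 1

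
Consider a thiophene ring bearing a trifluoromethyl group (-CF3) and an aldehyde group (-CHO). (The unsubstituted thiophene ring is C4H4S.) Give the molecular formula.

Atom tally by fragment:
  thiophene ring core → C:4 H:4 S:1
  (− 2 ring H displaced by substituents)
  + CF3 → C:1 F:3
  + CHO → C:1 H:1 O:1
Element totals:
  C: 6
  H: 3
  F: 3
  O: 1
  S: 1

C6H3F3OS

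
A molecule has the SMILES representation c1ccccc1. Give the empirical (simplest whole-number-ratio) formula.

CH

Atom tally by fragment:
  benzene ring core → C:6 H:6
Element totals:
  C: 6
  H: 6
Molecular formula: C6H6.
gcd of subscripts = 6; dividing each by 6:
  C: 6/6 = 1
  H: 6/6 = 1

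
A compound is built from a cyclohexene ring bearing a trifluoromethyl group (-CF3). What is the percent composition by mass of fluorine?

37.96%

Atom tally by fragment:
  cyclohexene ring core → C:6 H:10
  (− 1 ring H displaced by substituents)
  + CF3 → C:1 F:3
Element totals:
  C: 7
  H: 9
  F: 3
Molecular formula: C7H9F3.
Molar mass = 150.143 g/mol.
Mass from F: 3 × 18.998 = 56.994 g/mol.
%F = 56.994 / 150.143 × 100 = 37.96%.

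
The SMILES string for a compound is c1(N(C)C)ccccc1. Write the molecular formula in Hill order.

Atom tally by fragment:
  benzene ring core → C:6 H:6
  (− 1 ring H displaced by substituents)
  + N(CH3)2 → N:1 C:2 H:6
Element totals:
  C: 8
  H: 11
  N: 1

C8H11N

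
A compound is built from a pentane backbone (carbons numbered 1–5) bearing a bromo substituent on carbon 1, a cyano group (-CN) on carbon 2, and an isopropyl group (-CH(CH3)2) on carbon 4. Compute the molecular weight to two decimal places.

218.14 g/mol

Atom tally by fragment:
  BrCH2 → C:1 H:2 Br:1
  CH(CN) → C:2 H:1 N:1
  CH2 → C:1 H:2
  CH(CH(CH3)2) → C:4 H:8
  CH3 → C:1 H:3
Element totals:
  C: 9
  H: 16
  Br: 1
  N: 1
Molecular formula: C9H16BrN.
  M = 9(12.011) + 16(1.008) + 79.904 + 14.007
    = 108.099 + 16.128 + 79.904 + 14.007 = 218.138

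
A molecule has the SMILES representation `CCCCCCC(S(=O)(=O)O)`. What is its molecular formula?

C7H16O3S

Atom tally by fragment:
  CH3 → C:1 H:3
  CH2 → C:1 H:2
  CH2 → C:1 H:2
  CH2 → C:1 H:2
  CH2 → C:1 H:2
  CH2 → C:1 H:2
  CH2SO3H → C:1 H:3 S:1 O:3
Element totals:
  C: 7
  H: 16
  O: 3
  S: 1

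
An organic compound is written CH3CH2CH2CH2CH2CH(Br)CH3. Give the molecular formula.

C7H15Br

Element totals:
  C: 7
  H: 15
  Br: 1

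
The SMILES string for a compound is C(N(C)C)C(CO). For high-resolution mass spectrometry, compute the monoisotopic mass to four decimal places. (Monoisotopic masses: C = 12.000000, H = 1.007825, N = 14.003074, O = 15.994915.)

103.0997

Atom tally by fragment:
  (CH3)2NCH2 → C:3 H:8 N:1
  CH2CH2OH → C:2 H:5 O:1
Element totals:
  C: 5
  H: 13
  N: 1
  O: 1
Molecular formula: C5H13NO.
  M = 5(12.0) + 13(1.007825) + 14.003074 + 15.994915
    = 60.000000 + 13.101725 + 14.003074 + 15.994915 = 103.099714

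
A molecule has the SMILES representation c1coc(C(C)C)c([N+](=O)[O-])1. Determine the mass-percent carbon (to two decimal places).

Atom tally by fragment:
  furan ring core → C:4 H:4 O:1
  (− 2 ring H displaced by substituents)
  + CH(CH3)2 → C:3 H:7
  + NO2 → N:1 O:2
Element totals:
  C: 7
  H: 9
  N: 1
  O: 3
Molecular formula: C7H9NO3.
Molar mass = 155.153 g/mol.
Mass from C: 7 × 12.011 = 84.077 g/mol.
%C = 84.077 / 155.153 × 100 = 54.19%.

54.19%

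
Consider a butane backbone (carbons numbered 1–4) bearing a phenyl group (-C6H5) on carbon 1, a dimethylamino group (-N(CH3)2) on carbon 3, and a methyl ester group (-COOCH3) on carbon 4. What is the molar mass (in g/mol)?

Atom tally by fragment:
  C6H5CH2 → C:7 H:7
  CH2 → C:1 H:2
  CH(N(CH3)2) → C:3 H:7 N:1
  CH2COOCH3 → C:3 H:5 O:2
Element totals:
  C: 14
  H: 21
  N: 1
  O: 2
Molecular formula: C14H21NO2.
  M = 14(12.011) + 21(1.008) + 14.007 + 2(15.999)
    = 168.154 + 21.168 + 14.007 + 31.998 = 235.327

235.33 g/mol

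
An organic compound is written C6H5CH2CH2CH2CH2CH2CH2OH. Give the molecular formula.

Atom tally by fragment:
  C6H5CH2 → C:7 H:7
  CH2 → C:1 H:2
  CH2 → C:1 H:2
  CH2 → C:1 H:2
  CH2CH2OH → C:2 H:5 O:1
Element totals:
  C: 12
  H: 18
  O: 1

C12H18O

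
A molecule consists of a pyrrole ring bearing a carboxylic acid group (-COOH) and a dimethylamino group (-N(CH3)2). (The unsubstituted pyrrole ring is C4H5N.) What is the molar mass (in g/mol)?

Atom tally by fragment:
  pyrrole ring core → C:4 H:5 N:1
  (− 2 ring H displaced by substituents)
  + COOH → C:1 H:1 O:2
  + N(CH3)2 → N:1 C:2 H:6
Element totals:
  C: 7
  H: 10
  N: 2
  O: 2
Molecular formula: C7H10N2O2.
  M = 7(12.011) + 10(1.008) + 2(14.007) + 2(15.999)
    = 84.077 + 10.080 + 28.014 + 31.998 = 154.169

154.17 g/mol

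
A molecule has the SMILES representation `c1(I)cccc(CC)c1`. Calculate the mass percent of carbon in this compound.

41.41%

Atom tally by fragment:
  benzene ring core → C:6 H:6
  (− 2 ring H displaced by substituents)
  + I → I:1
  + C2H5 → C:2 H:5
Element totals:
  C: 8
  H: 9
  I: 1
Molecular formula: C8H9I.
Molar mass = 232.064 g/mol.
Mass from C: 8 × 12.011 = 96.088 g/mol.
%C = 96.088 / 232.064 × 100 = 41.41%.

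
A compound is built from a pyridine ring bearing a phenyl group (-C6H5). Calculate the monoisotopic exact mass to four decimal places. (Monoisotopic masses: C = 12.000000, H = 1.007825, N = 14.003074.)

155.0735

Atom tally by fragment:
  pyridine ring core → C:5 H:5 N:1
  (− 1 ring H displaced by substituents)
  + C6H5 → C:6 H:5
Element totals:
  C: 11
  H: 9
  N: 1
Molecular formula: C11H9N.
  M = 11(12.0) + 9(1.007825) + 14.003074
    = 132.000000 + 9.070425 + 14.003074 = 155.073499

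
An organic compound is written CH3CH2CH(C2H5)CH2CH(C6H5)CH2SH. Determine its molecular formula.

C14H22S

Atom tally by fragment:
  CH3 → C:1 H:3
  CH2 → C:1 H:2
  CH(C2H5) → C:3 H:6
  CH2 → C:1 H:2
  CH(C6H5) → C:7 H:6
  CH2SH → C:1 H:3 S:1
Element totals:
  C: 14
  H: 22
  S: 1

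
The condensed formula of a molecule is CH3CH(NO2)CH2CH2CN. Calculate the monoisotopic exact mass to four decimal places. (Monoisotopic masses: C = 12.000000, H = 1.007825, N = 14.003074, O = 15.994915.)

128.0586

Element totals:
  C: 5
  H: 8
  N: 2
  O: 2
Molecular formula: C5H8N2O2.
  M = 5(12.0) + 8(1.007825) + 2(14.003074) + 2(15.994915)
    = 60.000000 + 8.062600 + 28.006148 + 31.989830 = 128.058578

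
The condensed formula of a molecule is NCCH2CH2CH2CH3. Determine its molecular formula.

Element totals:
  C: 5
  H: 9
  N: 1

C5H9N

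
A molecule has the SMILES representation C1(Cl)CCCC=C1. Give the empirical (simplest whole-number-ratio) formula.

Atom tally by fragment:
  cyclohexene ring core → C:6 H:10
  (− 1 ring H displaced by substituents)
  + Cl → Cl:1
Element totals:
  C: 6
  H: 9
  Cl: 1
Molecular formula: C6H9Cl.
gcd of subscripts (6, 1, 9) = 1, so the empirical formula equals the molecular formula.

C6H9Cl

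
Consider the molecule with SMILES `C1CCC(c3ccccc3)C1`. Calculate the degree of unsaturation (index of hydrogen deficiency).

Atom tally by fragment:
  cyclopentane ring core → C:5 H:10
  (− 1 ring H displaced by substituents)
  + C6H5 → C:6 H:5
Element totals:
  C: 11
  H: 14
Molecular formula: C11H14.
DoU = (2C + 2 + N − H − X) / 2 = (2·11 + 2 + 0 − 14 − 0) / 2 = 5.

5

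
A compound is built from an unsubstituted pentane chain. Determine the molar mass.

72.15 g/mol

Atom tally by fragment:
  CH3 → C:1 H:3
  CH2 → C:1 H:2
  CH2 → C:1 H:2
  CH2 → C:1 H:2
  CH3 → C:1 H:3
Element totals:
  C: 5
  H: 12
Molecular formula: C5H12.
  M = 5(12.011) + 12(1.008)
    = 60.055 + 12.096 = 72.151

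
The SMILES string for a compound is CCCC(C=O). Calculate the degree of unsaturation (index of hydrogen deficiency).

Atom tally by fragment:
  CH3 → C:1 H:3
  CH2 → C:1 H:2
  CH2 → C:1 H:2
  CH2CHO → C:2 H:3 O:1
Element totals:
  C: 5
  H: 10
  O: 1
Molecular formula: C5H10O.
DoU = (2C + 2 + N − H − X) / 2 = (2·5 + 2 + 0 − 10 − 0) / 2 = 1.

1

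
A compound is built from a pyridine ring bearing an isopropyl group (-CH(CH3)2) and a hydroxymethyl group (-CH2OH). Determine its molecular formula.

C9H13NO

Atom tally by fragment:
  pyridine ring core → C:5 H:5 N:1
  (− 2 ring H displaced by substituents)
  + CH(CH3)2 → C:3 H:7
  + CH2OH → C:1 H:3 O:1
Element totals:
  C: 9
  H: 13
  N: 1
  O: 1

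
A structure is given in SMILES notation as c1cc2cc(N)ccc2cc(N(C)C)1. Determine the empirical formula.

C6H7N

Atom tally by fragment:
  naphthalene ring system core → C:10 H:8
  (− 2 ring H displaced by substituents)
  + NH2 → N:1 H:2
  + N(CH3)2 → N:1 C:2 H:6
Element totals:
  C: 12
  H: 14
  N: 2
Molecular formula: C12H14N2.
gcd of subscripts = 2; dividing each by 2:
  C: 12/2 = 6
  H: 14/2 = 7
  N: 2/2 = 1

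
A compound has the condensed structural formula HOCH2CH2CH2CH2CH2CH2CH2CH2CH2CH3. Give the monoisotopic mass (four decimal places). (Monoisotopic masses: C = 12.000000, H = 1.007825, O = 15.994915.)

Atom tally by fragment:
  HOCH2 → C:1 H:3 O:1
  CH2 → C:1 H:2
  CH2 → C:1 H:2
  CH2 → C:1 H:2
  CH2 → C:1 H:2
  CH2 → C:1 H:2
  CH2 → C:1 H:2
  CH2 → C:1 H:2
  CH2 → C:1 H:2
  CH3 → C:1 H:3
Element totals:
  C: 10
  H: 22
  O: 1
Molecular formula: C10H22O.
  M = 10(12.0) + 22(1.007825) + 15.994915
    = 120.000000 + 22.172150 + 15.994915 = 158.167065

158.1671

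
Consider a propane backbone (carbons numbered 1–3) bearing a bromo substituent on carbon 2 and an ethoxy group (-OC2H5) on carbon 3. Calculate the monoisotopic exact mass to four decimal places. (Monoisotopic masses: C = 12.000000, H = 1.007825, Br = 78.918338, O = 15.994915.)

165.9993

Atom tally by fragment:
  CH3 → C:1 H:3
  CH(Br) → C:1 H:1 Br:1
  CH2OC2H5 → C:3 H:7 O:1
Element totals:
  C: 5
  H: 11
  Br: 1
  O: 1
Molecular formula: C5H11BrO.
  M = 5(12.0) + 11(1.007825) + 78.918338 + 15.994915
    = 60.000000 + 11.086075 + 78.918338 + 15.994915 = 165.999328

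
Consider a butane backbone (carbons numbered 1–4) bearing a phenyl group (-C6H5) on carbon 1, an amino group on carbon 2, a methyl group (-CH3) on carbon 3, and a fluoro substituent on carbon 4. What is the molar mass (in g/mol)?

181.25 g/mol

Atom tally by fragment:
  C6H5CH2 → C:7 H:7
  CH(NH2) → C:1 H:3 N:1
  CH(CH3) → C:2 H:4
  CH2F → C:1 H:2 F:1
Element totals:
  C: 11
  H: 16
  F: 1
  N: 1
Molecular formula: C11H16FN.
  M = 11(12.011) + 16(1.008) + 18.998 + 14.007
    = 132.121 + 16.128 + 18.998 + 14.007 = 181.254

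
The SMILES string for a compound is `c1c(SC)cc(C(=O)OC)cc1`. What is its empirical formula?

C9H10O2S

Atom tally by fragment:
  benzene ring core → C:6 H:6
  (− 2 ring H displaced by substituents)
  + SCH3 → C:1 H:3 S:1
  + COOCH3 → C:2 H:3 O:2
Element totals:
  C: 9
  H: 10
  O: 2
  S: 1
Molecular formula: C9H10O2S.
gcd of subscripts (9, 10, 2, 1) = 1, so the empirical formula equals the molecular formula.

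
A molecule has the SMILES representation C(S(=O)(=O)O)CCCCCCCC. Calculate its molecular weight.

Atom tally by fragment:
  HO3SCH2 → C:1 H:3 S:1 O:3
  CH2 → C:1 H:2
  CH2 → C:1 H:2
  CH2 → C:1 H:2
  CH2 → C:1 H:2
  CH2 → C:1 H:2
  CH2 → C:1 H:2
  CH2 → C:1 H:2
  CH3 → C:1 H:3
Element totals:
  C: 9
  H: 20
  O: 3
  S: 1
Molecular formula: C9H20O3S.
  M = 9(12.011) + 20(1.008) + 3(15.999) + 32.06
    = 108.099 + 20.160 + 47.997 + 32.060 = 208.316

208.32 g/mol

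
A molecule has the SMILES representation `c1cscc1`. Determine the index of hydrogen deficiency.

3

Atom tally by fragment:
  thiophene ring core → C:4 H:4 S:1
Element totals:
  C: 4
  H: 4
  S: 1
Molecular formula: C4H4S.
DoU = (2C + 2 + N − H − X) / 2 = (2·4 + 2 + 0 − 4 − 0) / 2 = 3.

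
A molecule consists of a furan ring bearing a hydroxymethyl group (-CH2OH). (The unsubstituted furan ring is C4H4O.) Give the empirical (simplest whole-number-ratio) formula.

Atom tally by fragment:
  furan ring core → C:4 H:4 O:1
  (− 1 ring H displaced by substituents)
  + CH2OH → C:1 H:3 O:1
Element totals:
  C: 5
  H: 6
  O: 2
Molecular formula: C5H6O2.
gcd of subscripts (5, 6, 2) = 1, so the empirical formula equals the molecular formula.

C5H6O2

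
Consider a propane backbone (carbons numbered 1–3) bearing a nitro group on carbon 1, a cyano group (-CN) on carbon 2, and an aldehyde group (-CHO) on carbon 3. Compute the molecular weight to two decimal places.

142.11 g/mol

Atom tally by fragment:
  O2NCH2 → C:1 H:2 N:1 O:2
  CH(CN) → C:2 H:1 N:1
  CH2CHO → C:2 H:3 O:1
Element totals:
  C: 5
  H: 6
  N: 2
  O: 3
Molecular formula: C5H6N2O3.
  M = 5(12.011) + 6(1.008) + 2(14.007) + 3(15.999)
    = 60.055 + 6.048 + 28.014 + 47.997 = 142.114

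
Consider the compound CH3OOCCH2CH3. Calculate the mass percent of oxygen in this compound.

36.32%

Atom tally by fragment:
  CH3OOCCH2 → C:3 H:5 O:2
  CH3 → C:1 H:3
Element totals:
  C: 4
  H: 8
  O: 2
Molecular formula: C4H8O2.
Molar mass = 88.106 g/mol.
Mass from O: 2 × 15.999 = 31.998 g/mol.
%O = 31.998 / 88.106 × 100 = 36.32%.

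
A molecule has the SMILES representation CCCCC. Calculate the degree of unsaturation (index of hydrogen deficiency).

0

Atom tally by fragment:
  CH3 → C:1 H:3
  CH2 → C:1 H:2
  CH2 → C:1 H:2
  CH2 → C:1 H:2
  CH3 → C:1 H:3
Element totals:
  C: 5
  H: 12
Molecular formula: C5H12.
DoU = (2C + 2 + N − H − X) / 2 = (2·5 + 2 + 0 − 12 − 0) / 2 = 0.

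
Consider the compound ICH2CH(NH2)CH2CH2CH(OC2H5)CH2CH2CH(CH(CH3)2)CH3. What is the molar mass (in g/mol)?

355.30 g/mol

Atom tally by fragment:
  ICH2 → C:1 H:2 I:1
  CH(NH2) → C:1 H:3 N:1
  CH2 → C:1 H:2
  CH2 → C:1 H:2
  CH(OC2H5) → C:3 H:6 O:1
  CH2 → C:1 H:2
  CH2 → C:1 H:2
  CH(CH(CH3)2) → C:4 H:8
  CH3 → C:1 H:3
Element totals:
  C: 14
  H: 30
  I: 1
  N: 1
  O: 1
Molecular formula: C14H30INO.
  M = 14(12.011) + 30(1.008) + 126.904 + 14.007 + 15.999
    = 168.154 + 30.240 + 126.904 + 14.007 + 15.999 = 355.304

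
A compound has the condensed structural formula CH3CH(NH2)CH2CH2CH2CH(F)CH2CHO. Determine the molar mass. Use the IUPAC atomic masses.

Atom tally by fragment:
  CH3 → C:1 H:3
  CH(NH2) → C:1 H:3 N:1
  CH2 → C:1 H:2
  CH2 → C:1 H:2
  CH2 → C:1 H:2
  CH(F) → C:1 H:1 F:1
  CH2CHO → C:2 H:3 O:1
Element totals:
  C: 8
  H: 16
  F: 1
  N: 1
  O: 1
Molecular formula: C8H16FNO.
  M = 8(12.011) + 16(1.008) + 18.998 + 14.007 + 15.999
    = 96.088 + 16.128 + 18.998 + 14.007 + 15.999 = 161.220

161.22 g/mol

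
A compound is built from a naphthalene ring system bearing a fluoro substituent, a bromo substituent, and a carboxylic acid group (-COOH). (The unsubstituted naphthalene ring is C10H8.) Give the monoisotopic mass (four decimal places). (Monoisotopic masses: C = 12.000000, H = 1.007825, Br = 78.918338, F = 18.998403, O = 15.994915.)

Atom tally by fragment:
  naphthalene ring system core → C:10 H:8
  (− 3 ring H displaced by substituents)
  + F → F:1
  + Br → Br:1
  + COOH → C:1 H:1 O:2
Element totals:
  C: 11
  H: 6
  Br: 1
  F: 1
  O: 2
Molecular formula: C11H6BrFO2.
  M = 11(12.0) + 6(1.007825) + 78.918338 + 18.998403 + 2(15.994915)
    = 132.000000 + 6.046950 + 78.918338 + 18.998403 + 31.989830 = 267.953521

267.9535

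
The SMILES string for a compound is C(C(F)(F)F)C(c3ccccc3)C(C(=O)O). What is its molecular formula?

C11H11F3O2

Atom tally by fragment:
  F3CCH2 → C:2 H:2 F:3
  CH(C6H5) → C:7 H:6
  CH2COOH → C:2 H:3 O:2
Element totals:
  C: 11
  H: 11
  F: 3
  O: 2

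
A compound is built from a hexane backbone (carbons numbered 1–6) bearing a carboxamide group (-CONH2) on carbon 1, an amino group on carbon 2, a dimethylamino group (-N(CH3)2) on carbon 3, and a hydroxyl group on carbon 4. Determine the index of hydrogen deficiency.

1

Atom tally by fragment:
  H2NOCCH2 → C:2 H:4 O:1 N:1
  CH(NH2) → C:1 H:3 N:1
  CH(N(CH3)2) → C:3 H:7 N:1
  CH(OH) → C:1 H:2 O:1
  CH2 → C:1 H:2
  CH3 → C:1 H:3
Element totals:
  C: 9
  H: 21
  N: 3
  O: 2
Molecular formula: C9H21N3O2.
DoU = (2C + 2 + N − H − X) / 2 = (2·9 + 2 + 3 − 21 − 0) / 2 = 1.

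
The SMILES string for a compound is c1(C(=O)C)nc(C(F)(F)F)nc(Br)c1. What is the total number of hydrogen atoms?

4

Atom tally by fragment:
  pyrimidine ring core → C:4 H:4 N:2
  (− 3 ring H displaced by substituents)
  + COCH3 → C:2 H:3 O:1
  + CF3 → C:1 F:3
  + Br → Br:1
Element totals:
  C: 7
  H: 4
  Br: 1
  F: 3
  N: 2
  O: 1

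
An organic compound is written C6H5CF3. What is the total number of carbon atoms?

Atom tally by fragment:
  benzene ring core → C:6 H:6
  (− 1 ring H displaced by substituents)
  + CF3 → C:1 F:3
Element totals:
  C: 7
  H: 5
  F: 3

7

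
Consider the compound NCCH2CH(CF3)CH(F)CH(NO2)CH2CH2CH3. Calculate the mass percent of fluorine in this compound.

Atom tally by fragment:
  NCCH2 → C:2 H:2 N:1
  CH(CF3) → C:2 H:1 F:3
  CH(F) → C:1 H:1 F:1
  CH(NO2) → C:1 H:1 N:1 O:2
  CH2 → C:1 H:2
  CH2 → C:1 H:2
  CH3 → C:1 H:3
Element totals:
  C: 9
  H: 12
  F: 4
  N: 2
  O: 2
Molecular formula: C9H12F4N2O2.
Molar mass = 256.199 g/mol.
Mass from F: 4 × 18.998 = 75.992 g/mol.
%F = 75.992 / 256.199 × 100 = 29.66%.

29.66%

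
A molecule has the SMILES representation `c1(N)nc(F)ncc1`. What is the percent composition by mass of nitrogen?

Atom tally by fragment:
  pyrimidine ring core → C:4 H:4 N:2
  (− 2 ring H displaced by substituents)
  + NH2 → N:1 H:2
  + F → F:1
Element totals:
  C: 4
  H: 4
  F: 1
  N: 3
Molecular formula: C4H4FN3.
Molar mass = 113.095 g/mol.
Mass from N: 3 × 14.007 = 42.021 g/mol.
%N = 42.021 / 113.095 × 100 = 37.16%.

37.16%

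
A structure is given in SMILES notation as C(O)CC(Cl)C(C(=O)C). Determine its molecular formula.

Atom tally by fragment:
  HOCH2 → C:1 H:3 O:1
  CH2 → C:1 H:2
  CH(Cl) → C:1 H:1 Cl:1
  CH2COCH3 → C:3 H:5 O:1
Element totals:
  C: 6
  H: 11
  Cl: 1
  O: 2

C6H11ClO2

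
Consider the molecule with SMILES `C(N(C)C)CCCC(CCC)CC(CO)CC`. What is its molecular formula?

Atom tally by fragment:
  (CH3)2NCH2 → C:3 H:8 N:1
  CH2 → C:1 H:2
  CH2 → C:1 H:2
  CH2 → C:1 H:2
  CH(CH2CH2CH3) → C:4 H:8
  CH2 → C:1 H:2
  CH(CH2OH) → C:2 H:4 O:1
  CH2 → C:1 H:2
  CH3 → C:1 H:3
Element totals:
  C: 15
  H: 33
  N: 1
  O: 1

C15H33NO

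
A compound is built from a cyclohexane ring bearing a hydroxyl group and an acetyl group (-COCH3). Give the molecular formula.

C8H14O2

Atom tally by fragment:
  cyclohexane ring core → C:6 H:12
  (− 2 ring H displaced by substituents)
  + OH → O:1 H:1
  + COCH3 → C:2 H:3 O:1
Element totals:
  C: 8
  H: 14
  O: 2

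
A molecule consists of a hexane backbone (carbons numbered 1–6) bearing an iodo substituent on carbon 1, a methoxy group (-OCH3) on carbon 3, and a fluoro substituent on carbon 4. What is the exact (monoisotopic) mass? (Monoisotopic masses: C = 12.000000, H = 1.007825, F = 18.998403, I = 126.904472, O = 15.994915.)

Atom tally by fragment:
  ICH2 → C:1 H:2 I:1
  CH2 → C:1 H:2
  CH(OCH3) → C:2 H:4 O:1
  CH(F) → C:1 H:1 F:1
  CH2 → C:1 H:2
  CH3 → C:1 H:3
Element totals:
  C: 7
  H: 14
  F: 1
  I: 1
  O: 1
Molecular formula: C7H14FIO.
  M = 7(12.0) + 14(1.007825) + 18.998403 + 126.904472 + 15.994915
    = 84.000000 + 14.109550 + 18.998403 + 126.904472 + 15.994915 = 260.007340

260.0073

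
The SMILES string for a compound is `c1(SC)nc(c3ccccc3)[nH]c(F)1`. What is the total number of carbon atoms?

10

Atom tally by fragment:
  imidazole ring core → C:3 H:4 N:2
  (− 3 ring H displaced by substituents)
  + SCH3 → C:1 H:3 S:1
  + C6H5 → C:6 H:5
  + F → F:1
Element totals:
  C: 10
  H: 9
  F: 1
  N: 2
  S: 1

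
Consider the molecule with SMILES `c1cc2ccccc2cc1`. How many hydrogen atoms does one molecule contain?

8

Atom tally by fragment:
  naphthalene ring system core → C:10 H:8
Element totals:
  C: 10
  H: 8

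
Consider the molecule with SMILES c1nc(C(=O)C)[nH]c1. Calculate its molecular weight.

110.12 g/mol

Atom tally by fragment:
  imidazole ring core → C:3 H:4 N:2
  (− 1 ring H displaced by substituents)
  + COCH3 → C:2 H:3 O:1
Element totals:
  C: 5
  H: 6
  N: 2
  O: 1
Molecular formula: C5H6N2O.
  M = 5(12.011) + 6(1.008) + 2(14.007) + 15.999
    = 60.055 + 6.048 + 28.014 + 15.999 = 110.116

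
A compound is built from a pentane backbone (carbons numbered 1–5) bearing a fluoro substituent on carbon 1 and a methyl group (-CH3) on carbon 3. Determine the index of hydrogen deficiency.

0

Atom tally by fragment:
  FCH2 → C:1 H:2 F:1
  CH2 → C:1 H:2
  CH(CH3) → C:2 H:4
  CH2 → C:1 H:2
  CH3 → C:1 H:3
Element totals:
  C: 6
  H: 13
  F: 1
Molecular formula: C6H13F.
DoU = (2C + 2 + N − H − X) / 2 = (2·6 + 2 + 0 − 13 − 1) / 2 = 0.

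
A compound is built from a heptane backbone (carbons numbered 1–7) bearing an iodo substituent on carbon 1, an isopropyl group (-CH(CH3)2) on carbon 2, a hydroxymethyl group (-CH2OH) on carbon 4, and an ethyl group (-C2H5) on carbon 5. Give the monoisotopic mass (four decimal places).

Atom tally by fragment:
  ICH2 → C:1 H:2 I:1
  CH(CH(CH3)2) → C:4 H:8
  CH2 → C:1 H:2
  CH(CH2OH) → C:2 H:4 O:1
  CH(C2H5) → C:3 H:6
  CH2 → C:1 H:2
  CH3 → C:1 H:3
Element totals:
  C: 13
  H: 27
  I: 1
  O: 1
Molecular formula: C13H27IO.
  M = 13(12.0) + 27(1.007825) + 126.904472 + 15.994915
    = 156.000000 + 27.211275 + 126.904472 + 15.994915 = 326.110662

326.1107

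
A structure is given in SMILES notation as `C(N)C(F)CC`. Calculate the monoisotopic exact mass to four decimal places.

Atom tally by fragment:
  H2NCH2 → C:1 H:4 N:1
  CH(F) → C:1 H:1 F:1
  CH2 → C:1 H:2
  CH3 → C:1 H:3
Element totals:
  C: 4
  H: 10
  F: 1
  N: 1
Molecular formula: C4H10FN.
  M = 4(12.0) + 10(1.007825) + 18.998403 + 14.003074
    = 48.000000 + 10.078250 + 18.998403 + 14.003074 = 91.079727

91.0797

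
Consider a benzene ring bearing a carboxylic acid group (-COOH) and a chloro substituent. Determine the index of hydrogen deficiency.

Atom tally by fragment:
  benzene ring core → C:6 H:6
  (− 2 ring H displaced by substituents)
  + COOH → C:1 H:1 O:2
  + Cl → Cl:1
Element totals:
  C: 7
  H: 5
  Cl: 1
  O: 2
Molecular formula: C7H5ClO2.
DoU = (2C + 2 + N − H − X) / 2 = (2·7 + 2 + 0 − 5 − 1) / 2 = 5.

5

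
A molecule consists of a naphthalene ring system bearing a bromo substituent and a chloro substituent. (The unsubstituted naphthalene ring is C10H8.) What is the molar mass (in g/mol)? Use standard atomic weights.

Atom tally by fragment:
  naphthalene ring system core → C:10 H:8
  (− 2 ring H displaced by substituents)
  + Br → Br:1
  + Cl → Cl:1
Element totals:
  C: 10
  H: 6
  Br: 1
  Cl: 1
Molecular formula: C10H6BrCl.
  M = 10(12.011) + 6(1.008) + 79.904 + 35.45
    = 120.110 + 6.048 + 79.904 + 35.450 = 241.512

241.51 g/mol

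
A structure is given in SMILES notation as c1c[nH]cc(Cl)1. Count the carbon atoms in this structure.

4

Atom tally by fragment:
  pyrrole ring core → C:4 H:5 N:1
  (− 1 ring H displaced by substituents)
  + Cl → Cl:1
Element totals:
  C: 4
  H: 4
  Cl: 1
  N: 1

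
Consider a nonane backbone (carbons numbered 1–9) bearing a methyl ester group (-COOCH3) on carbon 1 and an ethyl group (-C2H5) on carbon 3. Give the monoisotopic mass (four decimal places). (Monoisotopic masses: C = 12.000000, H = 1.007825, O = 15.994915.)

Atom tally by fragment:
  CH3OOCCH2 → C:3 H:5 O:2
  CH2 → C:1 H:2
  CH(C2H5) → C:3 H:6
  CH2 → C:1 H:2
  CH2 → C:1 H:2
  CH2 → C:1 H:2
  CH2 → C:1 H:2
  CH2 → C:1 H:2
  CH3 → C:1 H:3
Element totals:
  C: 13
  H: 26
  O: 2
Molecular formula: C13H26O2.
  M = 13(12.0) + 26(1.007825) + 2(15.994915)
    = 156.000000 + 26.203450 + 31.989830 = 214.193280

214.1933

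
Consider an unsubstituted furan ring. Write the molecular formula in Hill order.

C4H4O

Atom tally by fragment:
  furan ring core → C:4 H:4 O:1
Element totals:
  C: 4
  H: 4
  O: 1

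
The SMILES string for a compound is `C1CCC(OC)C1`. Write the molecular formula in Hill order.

Atom tally by fragment:
  cyclopentane ring core → C:5 H:10
  (− 1 ring H displaced by substituents)
  + OCH3 → C:1 H:3 O:1
Element totals:
  C: 6
  H: 12
  O: 1

C6H12O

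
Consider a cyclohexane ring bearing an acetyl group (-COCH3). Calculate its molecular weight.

126.20 g/mol

Atom tally by fragment:
  cyclohexane ring core → C:6 H:12
  (− 1 ring H displaced by substituents)
  + COCH3 → C:2 H:3 O:1
Element totals:
  C: 8
  H: 14
  O: 1
Molecular formula: C8H14O.
  M = 8(12.011) + 14(1.008) + 15.999
    = 96.088 + 14.112 + 15.999 = 126.199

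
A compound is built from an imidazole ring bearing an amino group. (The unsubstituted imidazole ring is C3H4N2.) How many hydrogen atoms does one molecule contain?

Atom tally by fragment:
  imidazole ring core → C:3 H:4 N:2
  (− 1 ring H displaced by substituents)
  + NH2 → N:1 H:2
Element totals:
  C: 3
  H: 5
  N: 3

5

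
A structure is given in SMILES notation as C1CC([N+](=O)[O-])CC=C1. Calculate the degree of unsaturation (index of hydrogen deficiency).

3

Atom tally by fragment:
  cyclohexene ring core → C:6 H:10
  (− 1 ring H displaced by substituents)
  + NO2 → N:1 O:2
Element totals:
  C: 6
  H: 9
  N: 1
  O: 2
Molecular formula: C6H9NO2.
DoU = (2C + 2 + N − H − X) / 2 = (2·6 + 2 + 1 − 9 − 0) / 2 = 3.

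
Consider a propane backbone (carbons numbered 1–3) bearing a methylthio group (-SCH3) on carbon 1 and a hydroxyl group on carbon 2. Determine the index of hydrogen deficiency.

0

Atom tally by fragment:
  CH3SCH2 → C:2 H:5 S:1
  CH(OH) → C:1 H:2 O:1
  CH3 → C:1 H:3
Element totals:
  C: 4
  H: 10
  O: 1
  S: 1
Molecular formula: C4H10OS.
DoU = (2C + 2 + N − H − X) / 2 = (2·4 + 2 + 0 − 10 − 0) / 2 = 0.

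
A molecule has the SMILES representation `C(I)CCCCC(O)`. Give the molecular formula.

C6H13IO

Atom tally by fragment:
  ICH2 → C:1 H:2 I:1
  CH2 → C:1 H:2
  CH2 → C:1 H:2
  CH2 → C:1 H:2
  CH2 → C:1 H:2
  CH2OH → C:1 H:3 O:1
Element totals:
  C: 6
  H: 13
  I: 1
  O: 1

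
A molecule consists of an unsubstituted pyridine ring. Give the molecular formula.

Atom tally by fragment:
  pyridine ring core → C:5 H:5 N:1
Element totals:
  C: 5
  H: 5
  N: 1

C5H5N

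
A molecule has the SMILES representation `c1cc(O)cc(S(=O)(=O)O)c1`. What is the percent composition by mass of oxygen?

Atom tally by fragment:
  benzene ring core → C:6 H:6
  (− 2 ring H displaced by substituents)
  + OH → O:1 H:1
  + SO3H → S:1 O:3 H:1
Element totals:
  C: 6
  H: 6
  O: 4
  S: 1
Molecular formula: C6H6O4S.
Molar mass = 174.170 g/mol.
Mass from O: 4 × 15.999 = 63.996 g/mol.
%O = 63.996 / 174.170 × 100 = 36.74%.

36.74%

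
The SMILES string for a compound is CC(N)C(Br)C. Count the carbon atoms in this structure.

Atom tally by fragment:
  CH3 → C:1 H:3
  CH(NH2) → C:1 H:3 N:1
  CH(Br) → C:1 H:1 Br:1
  CH3 → C:1 H:3
Element totals:
  C: 4
  H: 10
  Br: 1
  N: 1

4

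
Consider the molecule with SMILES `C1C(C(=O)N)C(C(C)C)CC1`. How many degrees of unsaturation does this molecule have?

Atom tally by fragment:
  cyclopentane ring core → C:5 H:10
  (− 2 ring H displaced by substituents)
  + CONH2 → C:1 H:2 O:1 N:1
  + CH(CH3)2 → C:3 H:7
Element totals:
  C: 9
  H: 17
  N: 1
  O: 1
Molecular formula: C9H17NO.
DoU = (2C + 2 + N − H − X) / 2 = (2·9 + 2 + 1 − 17 − 0) / 2 = 2.

2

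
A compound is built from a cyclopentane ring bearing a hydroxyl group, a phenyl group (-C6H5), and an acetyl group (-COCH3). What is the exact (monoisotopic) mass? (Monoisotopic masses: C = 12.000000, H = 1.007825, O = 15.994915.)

204.1150

Atom tally by fragment:
  cyclopentane ring core → C:5 H:10
  (− 3 ring H displaced by substituents)
  + OH → O:1 H:1
  + C6H5 → C:6 H:5
  + COCH3 → C:2 H:3 O:1
Element totals:
  C: 13
  H: 16
  O: 2
Molecular formula: C13H16O2.
  M = 13(12.0) + 16(1.007825) + 2(15.994915)
    = 156.000000 + 16.125200 + 31.989830 = 204.115030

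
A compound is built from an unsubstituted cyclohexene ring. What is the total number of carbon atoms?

6

Atom tally by fragment:
  cyclohexene ring core → C:6 H:10
Element totals:
  C: 6
  H: 10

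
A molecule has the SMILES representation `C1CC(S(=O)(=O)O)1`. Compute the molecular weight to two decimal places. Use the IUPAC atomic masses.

Atom tally by fragment:
  cyclopropane ring core → C:3 H:6
  (− 1 ring H displaced by substituents)
  + SO3H → S:1 O:3 H:1
Element totals:
  C: 3
  H: 6
  O: 3
  S: 1
Molecular formula: C3H6O3S.
  M = 3(12.011) + 6(1.008) + 3(15.999) + 32.06
    = 36.033 + 6.048 + 47.997 + 32.060 = 122.138

122.14 g/mol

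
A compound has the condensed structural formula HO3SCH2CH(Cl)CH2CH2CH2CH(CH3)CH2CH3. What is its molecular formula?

C9H19ClO3S

Element totals:
  C: 9
  H: 19
  Cl: 1
  O: 3
  S: 1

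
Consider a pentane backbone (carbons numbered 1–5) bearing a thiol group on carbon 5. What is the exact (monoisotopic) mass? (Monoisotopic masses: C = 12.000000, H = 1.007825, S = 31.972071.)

Atom tally by fragment:
  CH3 → C:1 H:3
  CH2 → C:1 H:2
  CH2 → C:1 H:2
  CH2 → C:1 H:2
  CH2SH → C:1 H:3 S:1
Element totals:
  C: 5
  H: 12
  S: 1
Molecular formula: C5H12S.
  M = 5(12.0) + 12(1.007825) + 31.972071
    = 60.000000 + 12.093900 + 31.972071 = 104.065971

104.0660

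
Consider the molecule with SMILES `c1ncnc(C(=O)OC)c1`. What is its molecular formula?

C6H6N2O2

Atom tally by fragment:
  pyrimidine ring core → C:4 H:4 N:2
  (− 1 ring H displaced by substituents)
  + COOCH3 → C:2 H:3 O:2
Element totals:
  C: 6
  H: 6
  N: 2
  O: 2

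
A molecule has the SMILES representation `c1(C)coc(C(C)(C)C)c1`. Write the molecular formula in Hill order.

Atom tally by fragment:
  furan ring core → C:4 H:4 O:1
  (− 2 ring H displaced by substituents)
  + CH3 → C:1 H:3
  + C(CH3)3 → C:4 H:9
Element totals:
  C: 9
  H: 14
  O: 1

C9H14O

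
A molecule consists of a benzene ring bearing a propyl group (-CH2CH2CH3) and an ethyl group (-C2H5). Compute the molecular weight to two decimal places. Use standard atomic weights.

148.25 g/mol

Atom tally by fragment:
  benzene ring core → C:6 H:6
  (− 2 ring H displaced by substituents)
  + CH2CH2CH3 → C:3 H:7
  + C2H5 → C:2 H:5
Element totals:
  C: 11
  H: 16
Molecular formula: C11H16.
  M = 11(12.011) + 16(1.008)
    = 132.121 + 16.128 = 148.249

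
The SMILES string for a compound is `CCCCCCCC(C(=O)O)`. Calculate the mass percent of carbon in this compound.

Atom tally by fragment:
  CH3 → C:1 H:3
  CH2 → C:1 H:2
  CH2 → C:1 H:2
  CH2 → C:1 H:2
  CH2 → C:1 H:2
  CH2 → C:1 H:2
  CH2 → C:1 H:2
  CH2COOH → C:2 H:3 O:2
Element totals:
  C: 9
  H: 18
  O: 2
Molecular formula: C9H18O2.
Molar mass = 158.241 g/mol.
Mass from C: 9 × 12.011 = 108.099 g/mol.
%C = 108.099 / 158.241 × 100 = 68.31%.

68.31%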